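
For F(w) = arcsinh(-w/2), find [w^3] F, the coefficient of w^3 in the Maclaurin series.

1/48

[w^0] = 0;  [w^1] = -1/2;  [w^2] = 0;  [w^3] = 1/48.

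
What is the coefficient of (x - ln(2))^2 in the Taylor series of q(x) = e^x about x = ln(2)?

c_2 = q′′(ln(2))/2! = 1.

1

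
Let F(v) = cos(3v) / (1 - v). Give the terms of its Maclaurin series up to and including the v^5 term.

Expand each factor separately, then convolve coefficients.
F(0) = 1
F′(0) = 1
F′′(0) = -7
F′′′(0) = -21
F^(4)(0) = -3
F^(5)(0) = -15
Then c_k = F^(k)(0)/k! gives each Taylor coefficient.

-v^5/8 - v^4/8 - 7*v^3/2 - 7*v^2/2 + v + 1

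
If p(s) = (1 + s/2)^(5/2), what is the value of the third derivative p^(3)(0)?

15/64

From the series, [s^3] p = 5/128; multiply by 3! = 6 to get 15/64.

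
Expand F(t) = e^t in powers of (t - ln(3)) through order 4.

(t - ln(3))^4/8 + (t - ln(3))^3/2 + 3*(t - ln(3))^2/2 + 3*(t - ln(3)) + 3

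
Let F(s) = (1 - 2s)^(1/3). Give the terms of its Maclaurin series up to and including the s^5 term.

-704*s^5/729 - 160*s^4/243 - 40*s^3/81 - 4*s^2/9 - 2*s/3 + 1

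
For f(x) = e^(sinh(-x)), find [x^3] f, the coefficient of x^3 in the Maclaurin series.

Compose series: expand the inner function first, then feed it into the outer expansion.
f(0) = 1
f′(0) = -1
f′′(0) = 1
f′′′(0) = -2

-1/3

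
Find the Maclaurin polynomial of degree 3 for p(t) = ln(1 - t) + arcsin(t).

Expand each term separately and add.
p(0) = 0
p′(0) = 0
p′′(0) = -1
p′′′(0) = -1

-t^3/6 - t^2/2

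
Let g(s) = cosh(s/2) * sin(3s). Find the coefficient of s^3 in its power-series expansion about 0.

-33/8

Take the Cauchy product of the two expansions.
[s^0] = 0;  [s^1] = 3;  [s^2] = 0;  [s^3] = -33/8.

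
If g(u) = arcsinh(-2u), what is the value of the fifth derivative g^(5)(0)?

From the series, [u^5] g = -12/5; multiply by 5! = 120 to get -288.

-288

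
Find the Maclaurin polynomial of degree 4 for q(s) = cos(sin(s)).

5*s^4/24 - s^2/2 + 1

Let u equal the inner series; expand the outer function in u and truncate.
q(0) = 1
q′(0) = 0
q′′(0) = -1
q′′′(0) = 0
q^(4)(0) = 5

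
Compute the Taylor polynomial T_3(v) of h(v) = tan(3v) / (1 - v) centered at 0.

12*v^3 + 3*v^2 + 3*v

Write out both Maclaurin series and multiply, keeping only the needed powers.
h(0) = 0
h′(0) = 3
h′′(0) = 6
h′′′(0) = 72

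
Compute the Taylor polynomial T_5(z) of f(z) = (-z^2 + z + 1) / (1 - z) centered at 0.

Multiply each power in the prefactor through the base expansion.
f(0) = 1
f′(0) = 2
f′′(0) = 2
f′′′(0) = 6
f^(4)(0) = 24
f^(5)(0) = 120
Then c_k = f^(k)(0)/k! gives each Taylor coefficient.

z^5 + z^4 + z^3 + z^2 + 2*z + 1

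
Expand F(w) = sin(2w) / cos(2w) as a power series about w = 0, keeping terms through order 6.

64*w^5/15 + 8*w^3/3 + 2*w

Invert the denominator's series and multiply.
[w^0] = 0;  [w^1] = 2;  [w^2] = 0;  [w^3] = 8/3;  [w^4] = 0;  [w^5] = 64/15;  [w^6] = 0.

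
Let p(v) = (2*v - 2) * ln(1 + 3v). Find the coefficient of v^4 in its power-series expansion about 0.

117/2

Multiply each power in the prefactor through the base expansion.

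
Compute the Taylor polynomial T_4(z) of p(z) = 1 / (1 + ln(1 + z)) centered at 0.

11*z^4/3 - 7*z^3/3 + 3*z^2/2 - z + 1

Expand as Σ (-1)^k u^k with u equal to the inner function's series.
p(0) = 1
p′(0) = -1
p′′(0) = 3
p′′′(0) = -14
p^(4)(0) = 88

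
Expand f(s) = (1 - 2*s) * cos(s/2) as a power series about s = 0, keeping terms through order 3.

s^3/4 - s^2/8 - 2*s + 1

Distribute the polynomial across the series and collect like powers.
[s^0] = 1;  [s^1] = -2;  [s^2] = -1/8;  [s^3] = 1/4.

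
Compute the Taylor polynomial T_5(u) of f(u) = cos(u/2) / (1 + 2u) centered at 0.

Expand each factor separately, then convolve coefficients.
f(0) = 1
f′(0) = -2
f′′(0) = 31/4
f′′′(0) = -93/2
f^(4)(0) = 5953/16
f^(5)(0) = -29765/8
The Taylor polynomial is Σ f^(k)(0)/k! · u^k.

-5953*u^5/192 + 5953*u^4/384 - 31*u^3/4 + 31*u^2/8 - 2*u + 1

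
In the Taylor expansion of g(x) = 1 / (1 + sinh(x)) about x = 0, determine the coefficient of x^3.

-7/6

Write 1/(1+u) = 1 - u + u^2 - u^3 + ... and substitute the series for u.
g(0) = 1
g′(0) = -1
g′′(0) = 2
g′′′(0) = -7
So c_3 = g′′′(0)/3! = -7/6.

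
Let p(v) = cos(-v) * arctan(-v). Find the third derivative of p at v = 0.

Expand each factor separately, then convolve coefficients.
The coefficient of v^3 in the expansion is 5/6, so p′′′(0) = 3! * (5/6) = 5.

5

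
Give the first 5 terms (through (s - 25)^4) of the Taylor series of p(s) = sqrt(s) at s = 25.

p(25) = 5
p′(25) = 1/10
p′′(25) = -1/500
p′′′(25) = 3/25000
p^(4)(25) = -3/250000

-(s - 25)^4/2000000 + (s - 25)^3/50000 - (s - 25)^2/1000 + (s - 25)/10 + 5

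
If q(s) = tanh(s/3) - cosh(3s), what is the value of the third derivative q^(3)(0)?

Expand each term separately and add.
The coefficient of s^3 in the expansion is -1/81, so q′′′(0) = 3! * (-1/81) = -2/27.

-2/27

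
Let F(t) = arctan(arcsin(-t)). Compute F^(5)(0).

Substitute the inner expansion into the outer series and collect powers.
From the series, [t^5] F = -13/120; multiply by 5! = 120 to get -13.

-13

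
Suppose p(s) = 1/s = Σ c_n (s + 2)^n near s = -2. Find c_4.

p(-2) = -1/2
p′(-2) = -1/4
p′′(-2) = -1/4
p′′′(-2) = -3/8
p^(4)(-2) = -3/4

-1/32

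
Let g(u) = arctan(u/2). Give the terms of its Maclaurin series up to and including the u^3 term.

-u^3/24 + u/2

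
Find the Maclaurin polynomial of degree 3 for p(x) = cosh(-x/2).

x^2/8 + 1

[x^0] = 1;  [x^1] = 0;  [x^2] = 1/8;  [x^3] = 0.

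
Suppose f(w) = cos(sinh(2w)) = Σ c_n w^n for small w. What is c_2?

-2

Compose series: expand the inner function first, then feed it into the outer expansion.
[w^0] = 1;  [w^1] = 0;  [w^2] = -2.
So c_2 = f′′(0)/2! = -2.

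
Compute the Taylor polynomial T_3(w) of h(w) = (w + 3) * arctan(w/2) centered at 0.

-w^3/8 + w^2/2 + 3*w/2

Distribute the polynomial across the series and collect like powers.
[w^0] = 0;  [w^1] = 3/2;  [w^2] = 1/2;  [w^3] = -1/8.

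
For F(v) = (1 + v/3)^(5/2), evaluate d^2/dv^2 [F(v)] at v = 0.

5/12

Differentiate repeatedly and evaluate at the center.
From the series, [v^2] F = 5/24; multiply by 2! = 2 to get 5/12.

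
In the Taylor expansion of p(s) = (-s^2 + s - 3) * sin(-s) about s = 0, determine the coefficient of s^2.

Multiply each power in the prefactor through the base expansion.
So c_2 = p′′(0)/2! = -1.

-1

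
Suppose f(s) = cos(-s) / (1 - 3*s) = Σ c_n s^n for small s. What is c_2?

Use 1/(1 - r) = Σ r^k on the denominator, then take the Cauchy product.
f(0) = 1
f′(0) = 3
f′′(0) = 17
So c_2 = f′′(0)/2! = 17/2.

17/2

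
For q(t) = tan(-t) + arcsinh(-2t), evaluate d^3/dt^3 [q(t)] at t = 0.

Expand each term separately and add.
From the series, [t^3] q = 1; multiply by 3! = 6 to get 6.

6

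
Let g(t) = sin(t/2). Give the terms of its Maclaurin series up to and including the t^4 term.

Compute the successive derivatives at the expansion point and divide by k!.
g(0) = 0
g′(0) = 1/2
g′′(0) = 0
g′′′(0) = -1/8
g^(4)(0) = 0

-t^3/48 + t/2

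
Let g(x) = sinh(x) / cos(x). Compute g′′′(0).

Invert the denominator's series and multiply.
From the series, [x^3] g = 2/3; multiply by 3! = 6 to get 4.

4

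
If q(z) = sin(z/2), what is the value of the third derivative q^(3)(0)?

-1/8

From the series, [z^3] q = -1/48; multiply by 3! = 6 to get -1/8.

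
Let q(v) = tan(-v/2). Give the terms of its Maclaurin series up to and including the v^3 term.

-v^3/24 - v/2

Compute the successive derivatives at the expansion point and divide by k!.
q(0) = 0
q′(0) = -1/2
q′′(0) = 0
q′′′(0) = -1/4
Then c_k = q^(k)(0)/k! gives each Taylor coefficient.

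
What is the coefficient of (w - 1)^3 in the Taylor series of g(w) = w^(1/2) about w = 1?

1/16

[(w - 1)^0] = 1;  [(w - 1)^1] = 1/2;  [(w - 1)^2] = -1/8;  [(w - 1)^3] = 1/16.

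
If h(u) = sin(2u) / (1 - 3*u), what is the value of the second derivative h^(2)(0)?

Multiply the numerator's expansion by the denominator's geometric series.
From the series, [u^2] h = 6; multiply by 2! = 2 to get 12.

12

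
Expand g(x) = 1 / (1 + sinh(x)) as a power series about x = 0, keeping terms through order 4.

Use the geometric series for the reciprocal, then substitute.

4*x^4/3 - 7*x^3/6 + x^2 - x + 1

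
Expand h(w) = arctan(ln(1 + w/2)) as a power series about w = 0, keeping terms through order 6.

Substitute the inner expansion into the outer series and collect powers.

-w^6/1536 - 11*w^5/1920 + w^4/64 - w^2/8 + w/2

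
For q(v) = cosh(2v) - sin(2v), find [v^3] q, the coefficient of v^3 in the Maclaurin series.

Combine the two series term by term.
q(0) = 1
q′(0) = -2
q′′(0) = 4
q′′′(0) = 8
Then c_k = q^(k)(0)/k! gives each Taylor coefficient.

4/3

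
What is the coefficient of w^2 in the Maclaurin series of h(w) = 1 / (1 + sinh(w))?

Use the geometric series for the reciprocal, then substitute.
h(0) = 1
h′(0) = -1
h′′(0) = 2
So c_2 = h′′(0)/2! = 1.

1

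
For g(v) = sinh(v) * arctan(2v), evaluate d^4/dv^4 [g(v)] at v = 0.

-56

Expand each factor separately, then convolve coefficients.
The coefficient of v^4 in the expansion is -7/3, so g^(4)(0) = 4! * (-7/3) = -56.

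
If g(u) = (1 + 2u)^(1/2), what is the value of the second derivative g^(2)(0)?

From the series, [u^2] g = -1/2; multiply by 2! = 2 to get -1.

-1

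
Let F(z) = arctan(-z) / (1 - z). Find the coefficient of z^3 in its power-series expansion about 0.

-2/3

Use 1/(1 - r) = Σ r^k on the denominator, then take the Cauchy product.
F(0) = 0
F′(0) = -1
F′′(0) = -2
F′′′(0) = -4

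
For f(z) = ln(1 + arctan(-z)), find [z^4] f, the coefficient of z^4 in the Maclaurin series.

1/12

Plug the Maclaurin series of the inner function into that of the outer and collect terms.
f(0) = 0
f′(0) = -1
f′′(0) = -1
f′′′(0) = 0
f^(4)(0) = 2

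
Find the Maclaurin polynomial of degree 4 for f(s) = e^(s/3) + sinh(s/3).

s^4/1944 + s^3/81 + s^2/18 + 2*s/3 + 1

Add the two expansions coefficient-wise.
f(0) = 1
f′(0) = 2/3
f′′(0) = 1/9
f′′′(0) = 2/27
f^(4)(0) = 1/81
The Taylor polynomial is Σ f^(k)(0)/k! · s^k.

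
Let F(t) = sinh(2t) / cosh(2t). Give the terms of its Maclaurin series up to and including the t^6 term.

Divide the numerator series by the denominator series (power-series long division).
F(0) = 0
F′(0) = 2
F′′(0) = 0
F′′′(0) = -16
F^(4)(0) = 0
F^(5)(0) = 512
F^(6)(0) = 0

64*t^5/15 - 8*t^3/3 + 2*t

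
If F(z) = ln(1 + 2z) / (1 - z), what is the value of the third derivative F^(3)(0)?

16

Expand 1/(denominator) as a geometric series and multiply by the numerator's series.
The coefficient of z^3 in the expansion is 8/3, so F′′′(0) = 3! * (8/3) = 16.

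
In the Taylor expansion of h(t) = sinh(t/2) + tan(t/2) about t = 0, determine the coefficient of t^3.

Add the two expansions coefficient-wise.
So c_3 = h′′′(0)/3! = 1/16.

1/16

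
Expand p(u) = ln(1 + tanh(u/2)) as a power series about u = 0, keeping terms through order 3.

Compose series: expand the inner function first, then feed it into the outer expansion.
p(0) = 0
p′(0) = 1/2
p′′(0) = -1/4
p′′′(0) = 0

-u^2/8 + u/2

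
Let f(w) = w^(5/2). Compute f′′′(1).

15/8

Use the known series and substitute for the argument.
The coefficient of (w - 1)^3 in the expansion is 5/16, so f′′′(1) = 3! * (5/16) = 15/8.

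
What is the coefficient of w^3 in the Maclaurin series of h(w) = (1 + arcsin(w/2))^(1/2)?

Compose series: expand the inner function first, then feed it into the outer expansion.
h(0) = 1
h′(0) = 1/4
h′′(0) = -1/16
h′′′(0) = 7/64

7/384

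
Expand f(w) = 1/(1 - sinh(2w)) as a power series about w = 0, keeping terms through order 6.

Plug the Maclaurin series of the inner function into that of the outer and collect terms.
f(0) = 1
f′(0) = 2
f′′(0) = 8
f′′′(0) = 56
f^(4)(0) = 512
f^(5)(0) = 5792
f^(6)(0) = 78848

4928*w^6/45 + 724*w^5/15 + 64*w^4/3 + 28*w^3/3 + 4*w^2 + 2*w + 1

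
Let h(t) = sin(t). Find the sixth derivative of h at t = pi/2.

-1

From the series, [(t - pi/2)^6] h = -1/720; multiply by 6! = 720 to get -1.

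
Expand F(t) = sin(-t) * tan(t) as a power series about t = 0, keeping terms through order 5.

Take the Cauchy product of the two expansions.
F(0) = 0
F′(0) = 0
F′′(0) = -2
F′′′(0) = 0
F^(4)(0) = -4
F^(5)(0) = 0
The Taylor polynomial is Σ F^(k)(0)/k! · t^k.

-t^4/6 - t^2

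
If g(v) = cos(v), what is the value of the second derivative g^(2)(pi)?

1

The coefficient of (v - pi)^2 in the expansion is 1/2, so g′′(pi) = 2! * (1/2) = 1.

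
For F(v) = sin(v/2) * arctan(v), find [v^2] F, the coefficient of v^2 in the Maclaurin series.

Expand each factor separately, then convolve coefficients.
F(0) = 0
F′(0) = 0
F′′(0) = 1
So c_2 = F′′(0)/2! = 1/2.

1/2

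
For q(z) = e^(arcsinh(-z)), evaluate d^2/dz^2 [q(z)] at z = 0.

Compose series: expand the inner function first, then feed it into the outer expansion.
From the series, [z^2] q = 1/2; multiply by 2! = 2 to get 1.

1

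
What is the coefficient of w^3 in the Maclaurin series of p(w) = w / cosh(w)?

-1/2

Invert the denominator's series and multiply.
p(0) = 0
p′(0) = 1
p′′(0) = 0
p′′′(0) = -3
Then c_k = p^(k)(0)/k! gives each Taylor coefficient.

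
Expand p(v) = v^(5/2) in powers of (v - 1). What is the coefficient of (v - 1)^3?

5/16

p(1) = 1
p′(1) = 5/2
p′′(1) = 15/4
p′′′(1) = 15/8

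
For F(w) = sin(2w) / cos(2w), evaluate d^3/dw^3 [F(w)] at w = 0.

Invert the denominator's series and multiply.
The coefficient of w^3 in the expansion is 8/3, so F′′′(0) = 3! * (8/3) = 16.

16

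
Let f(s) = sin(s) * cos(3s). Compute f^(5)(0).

Expand each factor separately, then convolve coefficients.
From the series, [s^5] f = 62/15; multiply by 5! = 120 to get 496.

496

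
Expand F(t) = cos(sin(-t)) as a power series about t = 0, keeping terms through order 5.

5*t^4/24 - t^2/2 + 1

Plug the Maclaurin series of the inner function into that of the outer and collect terms.
F(0) = 1
F′(0) = 0
F′′(0) = -1
F′′′(0) = 0
F^(4)(0) = 5
F^(5)(0) = 0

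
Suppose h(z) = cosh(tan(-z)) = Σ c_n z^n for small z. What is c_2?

Substitute the inner expansion into the outer series and collect powers.
h(0) = 1
h′(0) = 0
h′′(0) = 1

1/2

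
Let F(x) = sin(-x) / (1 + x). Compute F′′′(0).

-5

Multiply the two series term by term and collect like powers.
From the series, [x^3] F = -5/6; multiply by 3! = 6 to get -5.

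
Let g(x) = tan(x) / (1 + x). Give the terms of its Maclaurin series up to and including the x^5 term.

Multiply the two series term by term and collect like powers.
g(0) = 0
g′(0) = 1
g′′(0) = -2
g′′′(0) = 8
g^(4)(0) = -32
g^(5)(0) = 176
Then c_k = g^(k)(0)/k! gives each Taylor coefficient.

22*x^5/15 - 4*x^4/3 + 4*x^3/3 - x^2 + x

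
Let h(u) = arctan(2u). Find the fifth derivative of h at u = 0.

768

Compute the successive derivatives at the expansion point and divide by k!.
The coefficient of u^5 in the expansion is 32/5, so h^(5)(0) = 5! * (32/5) = 768.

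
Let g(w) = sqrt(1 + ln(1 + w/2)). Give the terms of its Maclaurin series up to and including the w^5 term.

Plug the Maclaurin series of the inner function into that of the outer and collect terms.
g(0) = 1
g′(0) = 1/4
g′′(0) = -3/16
g′′′(0) = 17/64
g^(4)(0) = -143/256
g^(5)(0) = 1609/1024
Dividing each by k! gives the coefficients c_0, ..., c_5.

1609*w^5/122880 - 143*w^4/6144 + 17*w^3/384 - 3*w^2/32 + w/4 + 1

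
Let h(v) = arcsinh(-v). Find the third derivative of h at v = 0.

Differentiate repeatedly and evaluate at the center.
The coefficient of v^3 in the expansion is 1/6, so h′′′(0) = 3! * (1/6) = 1.

1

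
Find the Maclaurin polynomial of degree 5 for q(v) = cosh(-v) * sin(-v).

Expand each factor separately, then convolve coefficients.
q(0) = 0
q′(0) = -1
q′′(0) = 0
q′′′(0) = -2
q^(4)(0) = 0
q^(5)(0) = 4
Then c_k = q^(k)(0)/k! gives each Taylor coefficient.

v^5/30 - v^3/3 - v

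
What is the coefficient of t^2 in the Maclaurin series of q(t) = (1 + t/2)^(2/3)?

Use the known series and substitute for the argument.
q(0) = 1
q′(0) = 1/3
q′′(0) = -1/18

-1/36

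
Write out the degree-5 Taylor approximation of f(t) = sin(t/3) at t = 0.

[t^0] = 0;  [t^1] = 1/3;  [t^2] = 0;  [t^3] = -1/162;  [t^4] = 0;  [t^5] = 1/29160.

t^5/29160 - t^3/162 + t/3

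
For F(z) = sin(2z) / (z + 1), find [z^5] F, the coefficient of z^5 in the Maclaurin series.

14/15

Expand 1/(denominator) as a geometric series and multiply by the numerator's series.
F(0) = 0
F′(0) = 2
F′′(0) = -4
F′′′(0) = 4
F^(4)(0) = -16
F^(5)(0) = 112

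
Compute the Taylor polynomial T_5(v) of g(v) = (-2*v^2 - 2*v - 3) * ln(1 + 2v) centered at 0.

Distribute the polynomial across the series and collect like powers.

-248*v^5/15 + 32*v^4/3 - 8*v^3 + 2*v^2 - 6*v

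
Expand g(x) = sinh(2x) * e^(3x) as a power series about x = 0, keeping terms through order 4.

13*x^4 + 31*x^3/3 + 6*x^2 + 2*x

Multiply the two series term by term and collect like powers.
g(0) = 0
g′(0) = 2
g′′(0) = 12
g′′′(0) = 62
g^(4)(0) = 312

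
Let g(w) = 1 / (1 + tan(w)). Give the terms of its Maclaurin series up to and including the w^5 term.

Use the geometric series for the reciprocal, then substitute.
g(0) = 1
g′(0) = -1
g′′(0) = 2
g′′′(0) = -8
g^(4)(0) = 40
g^(5)(0) = -256
Then c_k = g^(k)(0)/k! gives each Taylor coefficient.

-32*w^5/15 + 5*w^4/3 - 4*w^3/3 + w^2 - w + 1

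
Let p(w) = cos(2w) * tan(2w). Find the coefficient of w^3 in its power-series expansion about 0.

Expand each factor separately, then convolve coefficients.
p(0) = 0
p′(0) = 2
p′′(0) = 0
p′′′(0) = -8
So c_3 = p′′′(0)/3! = -4/3.

-4/3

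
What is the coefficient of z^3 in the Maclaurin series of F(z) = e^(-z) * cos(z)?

Take the Cauchy product of the two expansions.
F(0) = 1
F′(0) = -1
F′′(0) = 0
F′′′(0) = 2

1/3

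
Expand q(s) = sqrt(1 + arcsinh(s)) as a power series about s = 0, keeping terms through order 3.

Plug the Maclaurin series of the inner function into that of the outer and collect terms.
q(0) = 1
q′(0) = 1/2
q′′(0) = -1/4
q′′′(0) = -1/8

-s^3/48 - s^2/8 + s/2 + 1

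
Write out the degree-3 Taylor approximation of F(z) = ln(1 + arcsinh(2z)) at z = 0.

4*z^3/3 - 2*z^2 + 2*z

Let u equal the inner series; expand the outer function in u and truncate.
[z^0] = 0;  [z^1] = 2;  [z^2] = -2;  [z^3] = 4/3.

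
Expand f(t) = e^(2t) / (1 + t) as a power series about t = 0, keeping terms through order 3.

t^3/3 + t^2 + t + 1

Expand each factor separately, then convolve coefficients.
f(0) = 1
f′(0) = 1
f′′(0) = 2
f′′′(0) = 2
Dividing each by k! gives the coefficients c_0, ..., c_3.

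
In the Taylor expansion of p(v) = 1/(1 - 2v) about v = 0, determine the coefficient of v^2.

Use the known series and substitute for the argument.
[v^0] = 1;  [v^1] = 2;  [v^2] = 4.

4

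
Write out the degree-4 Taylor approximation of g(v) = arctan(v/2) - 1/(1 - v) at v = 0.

Expand each term separately and add.
[v^0] = -1;  [v^1] = -1/2;  [v^2] = -1;  [v^3] = -25/24;  [v^4] = -1.

-v^4 - 25*v^3/24 - v^2 - v/2 - 1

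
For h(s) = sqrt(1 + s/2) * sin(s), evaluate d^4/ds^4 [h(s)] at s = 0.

Multiply the two series term by term and collect like powers.
From the series, [s^4] h = -13/384; multiply by 4! = 24 to get -13/16.

-13/16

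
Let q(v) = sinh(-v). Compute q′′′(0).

-1

Differentiate repeatedly and evaluate at the center.
From the series, [v^3] q = -1/6; multiply by 3! = 6 to get -1.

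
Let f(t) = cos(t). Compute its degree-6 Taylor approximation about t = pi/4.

-sqrt(2)*(t - pi/4)^6/1440 - sqrt(2)*(t - pi/4)^5/240 + sqrt(2)*(t - pi/4)^4/48 + sqrt(2)*(t - pi/4)^3/12 - sqrt(2)*(t - pi/4)^2/4 - sqrt(2)*(t - pi/4)/2 + sqrt(2)/2

Use the known series and substitute for the argument.
f(pi/4) = sqrt(2)/2
f′(pi/4) = -sqrt(2)/2
f′′(pi/4) = -sqrt(2)/2
f′′′(pi/4) = sqrt(2)/2
f^(4)(pi/4) = sqrt(2)/2
f^(5)(pi/4) = -sqrt(2)/2
f^(6)(pi/4) = -sqrt(2)/2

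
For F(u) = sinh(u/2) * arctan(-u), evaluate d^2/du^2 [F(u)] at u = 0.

-1

Expand each factor separately, then convolve coefficients.
The coefficient of u^2 in the expansion is -1/2, so F′′(0) = 2! * (-1/2) = -1.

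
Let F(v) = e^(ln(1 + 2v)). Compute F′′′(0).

Plug the Maclaurin series of the inner function into that of the outer and collect terms.
From the series, [v^3] F = 0; multiply by 3! = 6 to get 0.

0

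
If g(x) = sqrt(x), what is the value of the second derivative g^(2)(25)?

-1/500

From the series, [(x - 25)^2] g = -1/1000; multiply by 2! = 2 to get -1/500.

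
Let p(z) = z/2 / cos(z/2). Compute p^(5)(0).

25/32

Invert the denominator's series and multiply.
From the series, [z^5] p = 5/768; multiply by 5! = 120 to get 25/32.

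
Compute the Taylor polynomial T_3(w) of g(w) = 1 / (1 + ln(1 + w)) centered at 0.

Write 1/(1+u) = 1 - u + u^2 - u^3 + ... and substitute the series for u.
g(0) = 1
g′(0) = -1
g′′(0) = 3
g′′′(0) = -14

-7*w^3/3 + 3*w^2/2 - w + 1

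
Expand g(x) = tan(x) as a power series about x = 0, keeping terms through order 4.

x^3/3 + x

g(0) = 0
g′(0) = 1
g′′(0) = 0
g′′′(0) = 2
g^(4)(0) = 0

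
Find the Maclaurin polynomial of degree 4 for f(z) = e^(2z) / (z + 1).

z^4/3 + z^3/3 + z^2 + z + 1

Use 1/(1 - r) = Σ r^k on the denominator, then take the Cauchy product.
f(0) = 1
f′(0) = 1
f′′(0) = 2
f′′′(0) = 2
f^(4)(0) = 8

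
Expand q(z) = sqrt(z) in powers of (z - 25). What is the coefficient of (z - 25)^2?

[(z - 25)^0] = 5;  [(z - 25)^1] = 1/10;  [(z - 25)^2] = -1/1000.
So c_2 = q′′(25)/2! = -1/1000.

-1/1000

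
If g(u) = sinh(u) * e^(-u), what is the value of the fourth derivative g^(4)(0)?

Expand each factor separately, then convolve coefficients.
The coefficient of u^4 in the expansion is -1/3, so g^(4)(0) = 4! * (-1/3) = -8.

-8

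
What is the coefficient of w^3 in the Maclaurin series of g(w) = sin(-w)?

1/6

Differentiate repeatedly and evaluate at the center.
g(0) = 0
g′(0) = -1
g′′(0) = 0
g′′′(0) = 1
So c_3 = g′′′(0)/3! = 1/6.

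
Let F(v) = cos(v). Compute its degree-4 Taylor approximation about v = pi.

-(v - pi)^4/24 + (v - pi)^2/2 - 1

[(v - pi)^0] = -1;  [(v - pi)^1] = 0;  [(v - pi)^2] = 1/2;  [(v - pi)^3] = 0;  [(v - pi)^4] = -1/24.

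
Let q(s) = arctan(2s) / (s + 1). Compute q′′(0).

Expand 1/(denominator) as a geometric series and multiply by the numerator's series.
From the series, [s^2] q = -2; multiply by 2! = 2 to get -4.

-4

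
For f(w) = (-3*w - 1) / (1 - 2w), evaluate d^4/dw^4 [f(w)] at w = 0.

Distribute the polynomial across the series and collect like powers.
The coefficient of w^4 in the expansion is -40, so f^(4)(0) = 4! * (-40) = -960.

-960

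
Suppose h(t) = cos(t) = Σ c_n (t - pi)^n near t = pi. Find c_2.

1/2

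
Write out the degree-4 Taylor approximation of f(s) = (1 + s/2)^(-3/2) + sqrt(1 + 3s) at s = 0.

-6165*s^4/2048 + 181*s^3/128 - 21*s^2/32 + 3*s/4 + 2

Expand each term separately and add.
f(0) = 2
f′(0) = 3/4
f′′(0) = -21/16
f′′′(0) = 543/64
f^(4)(0) = -18495/256
The Taylor polynomial is Σ f^(k)(0)/k! · s^k.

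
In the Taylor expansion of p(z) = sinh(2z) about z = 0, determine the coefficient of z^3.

4/3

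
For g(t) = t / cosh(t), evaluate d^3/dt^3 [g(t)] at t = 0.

Divide the numerator series by the denominator series (power-series long division).
From the series, [t^3] g = -1/2; multiply by 3! = 6 to get -3.

-3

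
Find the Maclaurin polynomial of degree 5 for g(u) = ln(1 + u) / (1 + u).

137*u^5/60 - 25*u^4/12 + 11*u^3/6 - 3*u^2/2 + u

Expand each factor separately, then convolve coefficients.
g(0) = 0
g′(0) = 1
g′′(0) = -3
g′′′(0) = 11
g^(4)(0) = -50
g^(5)(0) = 274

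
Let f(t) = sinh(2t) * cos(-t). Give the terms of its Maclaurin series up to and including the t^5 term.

-19*t^5/60 + t^3/3 + 2*t

Multiply the two series term by term and collect like powers.
f(0) = 0
f′(0) = 2
f′′(0) = 0
f′′′(0) = 2
f^(4)(0) = 0
f^(5)(0) = -38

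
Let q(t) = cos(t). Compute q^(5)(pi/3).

Differentiate repeatedly and evaluate at the center.
The coefficient of (t - pi/3)^5 in the expansion is -sqrt(3)/240, so q^(5)(pi/3) = 5! * (-sqrt(3)/240) = -sqrt(3)/2.

-sqrt(3)/2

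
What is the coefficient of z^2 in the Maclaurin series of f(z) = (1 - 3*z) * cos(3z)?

-9/2

Distribute the polynomial across the series and collect like powers.
[z^0] = 1;  [z^1] = -3;  [z^2] = -9/2.
So c_2 = f′′(0)/2! = -9/2.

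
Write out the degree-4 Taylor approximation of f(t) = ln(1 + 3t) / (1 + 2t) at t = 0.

-321*t^4/4 + 30*t^3 - 21*t^2/2 + 3*t

Multiply the two series term by term and collect like powers.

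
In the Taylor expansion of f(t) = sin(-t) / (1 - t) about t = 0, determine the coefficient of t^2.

Expand each factor separately, then convolve coefficients.
[t^0] = 0;  [t^1] = -1;  [t^2] = -1.
So c_2 = f′′(0)/2! = -1.

-1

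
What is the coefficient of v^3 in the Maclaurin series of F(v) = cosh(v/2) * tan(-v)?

Take the Cauchy product of the two expansions.
[v^0] = 0;  [v^1] = -1;  [v^2] = 0;  [v^3] = -11/24.

-11/24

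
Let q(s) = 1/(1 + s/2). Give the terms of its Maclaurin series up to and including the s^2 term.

s^2/4 - s/2 + 1

Apply the Taylor formula c_k = f^(k)(a)/k!.
q(0) = 1
q′(0) = -1/2
q′′(0) = 1/2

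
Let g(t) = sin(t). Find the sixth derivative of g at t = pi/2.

-1

The coefficient of (t - pi/2)^6 in the expansion is -1/720, so g^(6)(pi/2) = 6! * (-1/720) = -1.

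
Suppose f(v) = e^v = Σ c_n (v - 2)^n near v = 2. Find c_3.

[(v - 2)^0] = e^(2);  [(v - 2)^1] = e^(2);  [(v - 2)^2] = e^(2)/2;  [(v - 2)^3] = e^(2)/6.

e^(2)/6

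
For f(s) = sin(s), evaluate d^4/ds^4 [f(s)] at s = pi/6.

1/2

From the series, [(s - pi/6)^4] f = 1/48; multiply by 4! = 24 to get 1/2.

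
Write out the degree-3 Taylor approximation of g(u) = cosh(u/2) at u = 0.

Apply the Taylor formula c_k = f^(k)(a)/k!.
g(0) = 1
g′(0) = 0
g′′(0) = 1/4
g′′′(0) = 0
Then c_k = g^(k)(0)/k! gives each Taylor coefficient.

u^2/8 + 1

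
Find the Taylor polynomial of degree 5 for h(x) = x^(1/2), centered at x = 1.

[(x - 1)^0] = 1;  [(x - 1)^1] = 1/2;  [(x - 1)^2] = -1/8;  [(x - 1)^3] = 1/16;  [(x - 1)^4] = -5/128;  [(x - 1)^5] = 7/256.

7*(x - 1)^5/256 - 5*(x - 1)^4/128 + (x - 1)^3/16 - (x - 1)^2/8 + (x - 1)/2 + 1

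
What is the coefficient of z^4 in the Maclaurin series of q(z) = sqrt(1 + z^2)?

q(0) = 1
q′(0) = 0
q′′(0) = 1
q′′′(0) = 0
q^(4)(0) = -3

-1/8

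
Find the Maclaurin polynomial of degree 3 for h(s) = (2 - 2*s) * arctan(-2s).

Distribute the polynomial across the series and collect like powers.
h(0) = 0
h′(0) = -4
h′′(0) = 8
h′′′(0) = 32
Then c_k = h^(k)(0)/k! gives each Taylor coefficient.

16*s^3/3 + 4*s^2 - 4*s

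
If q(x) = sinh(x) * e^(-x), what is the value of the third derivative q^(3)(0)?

Expand each factor separately, then convolve coefficients.
From the series, [x^3] q = 2/3; multiply by 3! = 6 to get 4.

4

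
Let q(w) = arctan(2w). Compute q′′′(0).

-16

Apply the Taylor formula c_k = f^(k)(a)/k!.
From the series, [w^3] q = -8/3; multiply by 3! = 6 to get -16.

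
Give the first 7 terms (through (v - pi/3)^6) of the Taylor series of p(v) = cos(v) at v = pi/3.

[(v - pi/3)^0] = 1/2;  [(v - pi/3)^1] = -sqrt(3)/2;  [(v - pi/3)^2] = -1/4;  [(v - pi/3)^3] = sqrt(3)/12;  [(v - pi/3)^4] = 1/48;  [(v - pi/3)^5] = -sqrt(3)/240;  [(v - pi/3)^6] = -1/1440.

-(v - pi/3)^6/1440 - sqrt(3)*(v - pi/3)^5/240 + (v - pi/3)^4/48 + sqrt(3)*(v - pi/3)^3/12 - (v - pi/3)^2/4 - sqrt(3)*(v - pi/3)/2 + 1/2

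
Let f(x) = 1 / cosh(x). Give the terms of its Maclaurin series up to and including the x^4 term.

5*x^4/24 - x^2/2 + 1

Invert the denominator's series and multiply.
f(0) = 1
f′(0) = 0
f′′(0) = -1
f′′′(0) = 0
f^(4)(0) = 5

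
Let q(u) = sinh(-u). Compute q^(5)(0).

From the series, [u^5] q = -1/120; multiply by 5! = 120 to get -1.

-1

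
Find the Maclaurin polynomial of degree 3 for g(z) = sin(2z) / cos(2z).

8*z^3/3 + 2*z

Write the quotient as an unknown series and match coefficients against numerator = denominator · series.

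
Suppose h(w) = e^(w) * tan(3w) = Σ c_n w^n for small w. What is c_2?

Expand each factor separately, then convolve coefficients.
[w^0] = 0;  [w^1] = 3;  [w^2] = 3.
So c_2 = h′′(0)/2! = 3.

3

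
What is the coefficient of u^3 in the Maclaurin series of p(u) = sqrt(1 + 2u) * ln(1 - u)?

Take the Cauchy product of the two expansions.
p(0) = 0
p′(0) = -1
p′′(0) = -3
p′′′(0) = -2

-1/3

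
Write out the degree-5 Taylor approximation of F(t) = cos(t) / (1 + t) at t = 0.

-13*t^5/24 + 13*t^4/24 - t^3/2 + t^2/2 - t + 1

Multiply the two series term by term and collect like powers.
F(0) = 1
F′(0) = -1
F′′(0) = 1
F′′′(0) = -3
F^(4)(0) = 13
F^(5)(0) = -65
The Taylor polynomial is Σ F^(k)(0)/k! · t^k.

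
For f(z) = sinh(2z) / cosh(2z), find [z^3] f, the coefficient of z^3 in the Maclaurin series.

Divide the numerator series by the denominator series (power-series long division).
f(0) = 0
f′(0) = 2
f′′(0) = 0
f′′′(0) = -16
So c_3 = f′′′(0)/3! = -8/3.

-8/3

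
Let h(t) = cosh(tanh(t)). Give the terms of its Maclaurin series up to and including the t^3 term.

Let u equal the inner series; expand the outer function in u and truncate.
h(0) = 1
h′(0) = 0
h′′(0) = 1
h′′′(0) = 0
The Taylor polynomial is Σ h^(k)(0)/k! · t^k.

t^2/2 + 1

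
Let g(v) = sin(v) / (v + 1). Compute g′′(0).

Use 1/(1 - r) = Σ r^k on the denominator, then take the Cauchy product.
From the series, [v^2] g = -1; multiply by 2! = 2 to get -2.

-2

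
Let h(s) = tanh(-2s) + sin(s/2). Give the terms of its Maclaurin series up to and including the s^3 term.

Expand each term separately and add.
h(0) = 0
h′(0) = -3/2
h′′(0) = 0
h′′′(0) = 127/8

127*s^3/48 - 3*s/2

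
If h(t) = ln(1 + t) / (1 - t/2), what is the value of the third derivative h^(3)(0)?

Take the Cauchy product of the two expansions.
From the series, [t^3] h = 1/3; multiply by 3! = 6 to get 2.

2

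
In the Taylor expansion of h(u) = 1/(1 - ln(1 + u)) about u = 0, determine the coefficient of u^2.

1/2

Plug the Maclaurin series of the inner function into that of the outer and collect terms.
So c_2 = h′′(0)/2! = 1/2.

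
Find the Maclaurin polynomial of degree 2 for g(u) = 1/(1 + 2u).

g(0) = 1
g′(0) = -2
g′′(0) = 8

4*u^2 - 2*u + 1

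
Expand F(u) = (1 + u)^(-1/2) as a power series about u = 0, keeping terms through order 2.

3*u^2/8 - u/2 + 1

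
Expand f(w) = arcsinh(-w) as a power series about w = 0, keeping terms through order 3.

w^3/6 - w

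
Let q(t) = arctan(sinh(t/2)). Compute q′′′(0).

Let u equal the inner series; expand the outer function in u and truncate.
From the series, [t^3] q = -1/48; multiply by 3! = 6 to get -1/8.

-1/8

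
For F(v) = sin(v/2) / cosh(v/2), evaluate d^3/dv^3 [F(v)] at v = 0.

-1/2

Divide the numerator series by the denominator series (power-series long division).
The coefficient of v^3 in the expansion is -1/12, so F′′′(0) = 3! * (-1/12) = -1/2.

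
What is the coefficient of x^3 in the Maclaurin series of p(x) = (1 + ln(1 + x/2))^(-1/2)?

-41/384

Plug the Maclaurin series of the inner function into that of the outer and collect terms.
p(0) = 1
p′(0) = -1/4
p′′(0) = 5/16
p′′′(0) = -41/64
The Taylor polynomial is Σ p^(k)(0)/k! · x^k.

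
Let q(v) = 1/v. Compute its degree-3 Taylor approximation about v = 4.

-(v - 4)^3/256 + (v - 4)^2/64 - (v - 4)/16 + 1/4

q(4) = 1/4
q′(4) = -1/16
q′′(4) = 1/32
q′′′(4) = -3/128
Then c_k = q^(k)(4)/k! gives each Taylor coefficient.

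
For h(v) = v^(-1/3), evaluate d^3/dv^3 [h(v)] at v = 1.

The coefficient of (v - 1)^3 in the expansion is -14/81, so h′′′(1) = 3! * (-14/81) = -28/27.

-28/27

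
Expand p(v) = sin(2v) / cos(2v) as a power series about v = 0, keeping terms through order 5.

64*v^5/15 + 8*v^3/3 + 2*v

Write the quotient as an unknown series and match coefficients against numerator = denominator · series.
p(0) = 0
p′(0) = 2
p′′(0) = 0
p′′′(0) = 16
p^(4)(0) = 0
p^(5)(0) = 512
Dividing each by k! gives the coefficients c_0, ..., c_5.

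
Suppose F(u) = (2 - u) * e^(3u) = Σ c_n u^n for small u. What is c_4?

Shift and add copies of the series according to the polynomial's terms.
[u^0] = 2;  [u^1] = 5;  [u^2] = 6;  [u^3] = 9/2;  [u^4] = 9/4.
So c_4 = F^(4)(0)/4! = 9/4.

9/4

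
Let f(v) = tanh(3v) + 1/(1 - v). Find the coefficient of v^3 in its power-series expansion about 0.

Combine the two series term by term.

-8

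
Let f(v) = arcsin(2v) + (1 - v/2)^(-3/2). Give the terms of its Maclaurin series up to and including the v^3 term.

Add the two expansions coefficient-wise.
f(0) = 1
f′(0) = 11/4
f′′(0) = 15/16
f′′′(0) = 617/64

617*v^3/384 + 15*v^2/32 + 11*v/4 + 1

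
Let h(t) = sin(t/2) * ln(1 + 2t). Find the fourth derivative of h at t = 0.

31

Write out both Maclaurin series and multiply, keeping only the needed powers.
From the series, [t^4] h = 31/24; multiply by 4! = 24 to get 31.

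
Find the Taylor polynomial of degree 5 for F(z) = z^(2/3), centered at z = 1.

Apply the Taylor formula c_k = f^(k)(a)/k!.
F(1) = 1
F′(1) = 2/3
F′′(1) = -2/9
F′′′(1) = 8/27
F^(4)(1) = -56/81
F^(5)(1) = 560/243

14*(z - 1)^5/729 - 7*(z - 1)^4/243 + 4*(z - 1)^3/81 - (z - 1)^2/9 + 2*(z - 1)/3 + 1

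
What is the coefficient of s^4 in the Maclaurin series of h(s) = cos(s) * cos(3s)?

17/3

Write out both Maclaurin series and multiply, keeping only the needed powers.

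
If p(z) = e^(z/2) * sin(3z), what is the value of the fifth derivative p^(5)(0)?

Multiply the two series term by term and collect like powers.
The coefficient of z^5 in the expansion is 941/640, so p^(5)(0) = 5! * (941/640) = 2823/16.

2823/16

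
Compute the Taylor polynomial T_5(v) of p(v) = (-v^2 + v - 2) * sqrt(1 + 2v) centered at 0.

-23*v^5/8 + 9*v^4/4 - 5*v^3/2 + v^2 - v - 2

Distribute the polynomial across the series and collect like powers.
p(0) = -2
p′(0) = -1
p′′(0) = 2
p′′′(0) = -15
p^(4)(0) = 54
p^(5)(0) = -345
Then c_k = p^(k)(0)/k! gives each Taylor coefficient.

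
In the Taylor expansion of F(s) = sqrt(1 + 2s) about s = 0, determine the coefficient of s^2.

[s^0] = 1;  [s^1] = 1;  [s^2] = -1/2.

-1/2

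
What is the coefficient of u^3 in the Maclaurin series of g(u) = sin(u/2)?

-1/48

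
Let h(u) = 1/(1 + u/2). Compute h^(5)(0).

-15/4

The coefficient of u^5 in the expansion is -1/32, so h^(5)(0) = 5! * (-1/32) = -15/4.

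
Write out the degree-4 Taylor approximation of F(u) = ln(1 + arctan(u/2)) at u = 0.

Let u equal the inner series; expand the outer function in u and truncate.

u^4/192 - u^2/8 + u/2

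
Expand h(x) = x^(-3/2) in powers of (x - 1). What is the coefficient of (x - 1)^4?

315/128

c_4 = h^(4)(1)/4! = 315/128.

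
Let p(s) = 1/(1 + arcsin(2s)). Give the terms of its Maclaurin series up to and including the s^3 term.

Compose series: expand the inner function first, then feed it into the outer expansion.
[s^0] = 1;  [s^1] = -2;  [s^2] = 4;  [s^3] = -28/3.

-28*s^3/3 + 4*s^2 - 2*s + 1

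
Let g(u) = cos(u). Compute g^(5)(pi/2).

The coefficient of (u - pi/2)^5 in the expansion is -1/120, so g^(5)(pi/2) = 5! * (-1/120) = -1.

-1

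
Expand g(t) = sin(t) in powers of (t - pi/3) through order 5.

g(pi/3) = sqrt(3)/2
g′(pi/3) = 1/2
g′′(pi/3) = -sqrt(3)/2
g′′′(pi/3) = -1/2
g^(4)(pi/3) = sqrt(3)/2
g^(5)(pi/3) = 1/2

(t - pi/3)^5/240 + sqrt(3)*(t - pi/3)^4/48 - (t - pi/3)^3/12 - sqrt(3)*(t - pi/3)^2/4 + (t - pi/3)/2 + sqrt(3)/2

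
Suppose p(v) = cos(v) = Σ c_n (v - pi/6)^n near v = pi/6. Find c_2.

-sqrt(3)/4

Apply the Taylor formula c_k = f^(k)(a)/k!.
p(pi/6) = sqrt(3)/2
p′(pi/6) = -1/2
p′′(pi/6) = -sqrt(3)/2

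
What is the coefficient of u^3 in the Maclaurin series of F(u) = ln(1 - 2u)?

-8/3

F(0) = 0
F′(0) = -2
F′′(0) = -4
F′′′(0) = -16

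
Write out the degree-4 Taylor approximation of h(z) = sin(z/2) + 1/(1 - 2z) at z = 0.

16*z^4 + 383*z^3/48 + 4*z^2 + 5*z/2 + 1

Combine the two series term by term.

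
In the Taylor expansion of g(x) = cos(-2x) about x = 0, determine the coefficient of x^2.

g(0) = 1
g′(0) = 0
g′′(0) = -4
So c_2 = g′′(0)/2! = -2.

-2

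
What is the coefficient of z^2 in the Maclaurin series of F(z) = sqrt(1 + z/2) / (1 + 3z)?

263/32

Expand each factor separately, then convolve coefficients.
F(0) = 1
F′(0) = -11/4
F′′(0) = 263/16
The Taylor polynomial is Σ F^(k)(0)/k! · z^k.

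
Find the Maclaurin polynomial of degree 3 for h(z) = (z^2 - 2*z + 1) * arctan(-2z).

Distribute the polynomial across the series and collect like powers.
h(0) = 0
h′(0) = -2
h′′(0) = 8
h′′′(0) = 4

2*z^3/3 + 4*z^2 - 2*z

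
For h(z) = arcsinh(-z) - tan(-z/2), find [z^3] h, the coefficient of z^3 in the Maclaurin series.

Add the two expansions coefficient-wise.

5/24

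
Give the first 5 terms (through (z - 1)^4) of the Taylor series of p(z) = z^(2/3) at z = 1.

-7*(z - 1)^4/243 + 4*(z - 1)^3/81 - (z - 1)^2/9 + 2*(z - 1)/3 + 1

p(1) = 1
p′(1) = 2/3
p′′(1) = -2/9
p′′′(1) = 8/27
p^(4)(1) = -56/81
The Taylor polynomial is Σ p^(k)(1)/k! · (z - 1)^k.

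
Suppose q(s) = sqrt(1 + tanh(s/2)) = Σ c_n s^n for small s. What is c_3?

Plug the Maclaurin series of the inner function into that of the outer and collect terms.
q(0) = 1
q′(0) = 1/4
q′′(0) = -1/16
q′′′(0) = -5/64

-5/384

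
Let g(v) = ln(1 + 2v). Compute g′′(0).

The coefficient of v^2 in the expansion is -2, so g′′(0) = 2! * (-2) = -4.

-4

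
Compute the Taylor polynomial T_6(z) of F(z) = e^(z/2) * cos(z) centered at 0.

Multiply the two series term by term and collect like powers.
F(0) = 1
F′(0) = 1/2
F′′(0) = -3/4
F′′′(0) = -11/8
F^(4)(0) = -7/16
F^(5)(0) = 41/32
F^(6)(0) = 117/64

13*z^6/5120 + 41*z^5/3840 - 7*z^4/384 - 11*z^3/48 - 3*z^2/8 + z/2 + 1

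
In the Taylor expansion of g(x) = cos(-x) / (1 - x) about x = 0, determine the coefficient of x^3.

Use 1/(1 - r) = Σ r^k on the denominator, then take the Cauchy product.
[x^0] = 1;  [x^1] = 1;  [x^2] = 1/2;  [x^3] = 1/2.

1/2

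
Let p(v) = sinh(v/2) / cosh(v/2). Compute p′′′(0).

-1/4

Invert the denominator's series and multiply.
The coefficient of v^3 in the expansion is -1/24, so p′′′(0) = 3! * (-1/24) = -1/4.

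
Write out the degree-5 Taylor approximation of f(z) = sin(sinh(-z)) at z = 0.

Compose series: expand the inner function first, then feed it into the outer expansion.
f(0) = 0
f′(0) = -1
f′′(0) = 0
f′′′(0) = 0
f^(4)(0) = 0
f^(5)(0) = 8
Then c_k = f^(k)(0)/k! gives each Taylor coefficient.

z^5/15 - z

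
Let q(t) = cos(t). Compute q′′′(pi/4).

sqrt(2)/2

From the series, [(t - pi/4)^3] q = sqrt(2)/12; multiply by 3! = 6 to get sqrt(2)/2.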